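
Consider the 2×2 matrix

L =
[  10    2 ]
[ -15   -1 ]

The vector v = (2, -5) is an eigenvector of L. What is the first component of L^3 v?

First find the eigenvalue: Lv = (10, -25) = 5·(2, -5), so λ = 5.
Then L^3 v = λ^3·v = 5^3·(2, -5) = 125·(2, -5) = (250, -625).

250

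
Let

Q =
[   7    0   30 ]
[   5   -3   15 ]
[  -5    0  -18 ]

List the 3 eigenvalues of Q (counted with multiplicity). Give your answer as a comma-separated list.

Set up det(tI - Q) = 0.
Cofactor expansion gives p(t) = t^3 + 14t^2 + 57t + 72.
Since p(-3) = 0, t = -3 is a root.
Factor out (t + 3): p(t) = (t + 3)·(t^2 + 11t + 24).
The quadratic factors as (t + 8)·(t + 3).
Eigenvalues: -8, -3, -3.

-8, -3, -3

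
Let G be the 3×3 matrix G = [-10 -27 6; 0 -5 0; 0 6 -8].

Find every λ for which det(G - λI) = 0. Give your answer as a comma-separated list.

-10, -8, -5

The characteristic polynomial is p(r) = det(rI - G).
Expanding the 3×3 determinant: p(r) = r^3 + 23r^2 + 170r + 400.
Try r = -5: p(-5) = 0, so -5 is a root.
Dividing by (r + 5) leaves r^2 + 18r + 80.
The quadratic factors as (r + 10)·(r + 8).
Eigenvalues: -10, -8, -5.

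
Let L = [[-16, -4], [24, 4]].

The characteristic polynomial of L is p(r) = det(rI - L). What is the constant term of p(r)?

32

p(r) = r^2 + 12r + 32.
The constant term is 32.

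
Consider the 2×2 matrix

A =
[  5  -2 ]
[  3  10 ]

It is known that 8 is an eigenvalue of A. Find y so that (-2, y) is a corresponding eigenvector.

3

We need (A - 8I)v = 0.
A - 8I = [[-3, -2], [3, 2]].
Row 1: (-3)·-2 + (-2)·y = 0
Row 2: (3)·-2 + (2)·y = 0
Solving gives y = 3.
Check: A·(-2, 3) = (-16, 24) = 8·(-2, 3).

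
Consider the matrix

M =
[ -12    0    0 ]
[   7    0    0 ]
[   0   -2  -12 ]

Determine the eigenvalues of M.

-12, -12, 0

M is lower triangular, so its eigenvalues are the diagonal entries.
Diagonal: -12, 0, -12.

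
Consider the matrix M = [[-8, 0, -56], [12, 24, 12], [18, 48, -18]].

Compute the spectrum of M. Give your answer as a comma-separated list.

The characteristic polynomial is p(λ) = det(λI - M).
Cofactor expansion gives p(λ) = λ^3 + 2λ^2 - 48λ.
Rational-root test: λ = 6 gives p(6) = 0.
Factor out (λ - 6): p(λ) = (λ - 6)·(λ^2 + 8λ).
The quadratic factors as (λ + 8)·λ.
Eigenvalues: -8, 0, 6.

-8, 0, 6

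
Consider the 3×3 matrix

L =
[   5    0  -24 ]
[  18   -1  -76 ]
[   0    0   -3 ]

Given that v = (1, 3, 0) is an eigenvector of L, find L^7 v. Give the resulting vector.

(78125, 234375, 0)

First find the eigenvalue: Lv = (5, 15, 0) = 5·(1, 3, 0), so λ = 5.
Then L^7 v = λ^7·v = 5^7·(1, 3, 0) = 78125·(1, 3, 0) = (78125, 234375, 0).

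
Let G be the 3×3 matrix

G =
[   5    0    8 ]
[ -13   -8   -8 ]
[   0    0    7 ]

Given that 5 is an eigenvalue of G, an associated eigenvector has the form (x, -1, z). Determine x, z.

1, 0

We need (G - 5I)v = 0.
G - 5I = [[0, 0, 8], [-13, -13, -8], [0, 0, 2]].
Row 1: (0)·x + (0)·-1 + (8)·z = 0
Row 2: (-13)·x + (-13)·-1 + (-8)·z = 0
Row 3: (0)·x + (0)·-1 + (2)·z = 0
Solving gives x = 1, z = 0.
Check: G·(1, -1, 0) = (5, -5, 0) = 5·(1, -1, 0).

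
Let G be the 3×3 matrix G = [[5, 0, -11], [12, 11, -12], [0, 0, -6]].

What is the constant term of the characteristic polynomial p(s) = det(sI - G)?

p(0) = det(0·I − G) = det(−G) = (−1)^3·det(G).
det(G) = -330, so p(0) = 330.

330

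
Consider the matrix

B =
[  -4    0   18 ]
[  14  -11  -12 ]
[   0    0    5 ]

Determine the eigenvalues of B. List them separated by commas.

Compute the characteristic polynomial p(s) = det(sI - B).
Expanding along the first row, p(s) = s^3 + 10s^2 - 31s - 220.
Try s = 5: p(5) = 0, so 5 is a root.
Factor out (s - 5): p(s) = (s - 5)·(s^2 + 15s + 44).
The quadratic factors as (s + 11)·(s + 4).
Eigenvalues: -11, -4, 5.

-11, -4, 5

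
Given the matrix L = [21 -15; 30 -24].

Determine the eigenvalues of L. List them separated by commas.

det(L - λI) = (21 - λ)(-24 - λ) - (-15)·(30) = λ^2 + 3λ - 54.
This factors as (λ + 9)·(λ - 6) = 0.
Eigenvalues: -9, 6.

-9, 6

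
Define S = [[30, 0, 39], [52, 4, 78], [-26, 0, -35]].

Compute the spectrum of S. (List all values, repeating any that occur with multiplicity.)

Compute the characteristic polynomial p(μ) = det(μI - S).
Cofactor expansion gives p(μ) = μ^3 + μ^2 - 56μ + 144.
Try μ = -9: p(-9) = 0, so -9 is a root.
Factor out (μ + 9): p(μ) = (μ + 9)·(μ^2 - 8μ + 16).
The quadratic factor is (μ - 4)^2.
Eigenvalues: -9, 4, 4.

-9, 4, 4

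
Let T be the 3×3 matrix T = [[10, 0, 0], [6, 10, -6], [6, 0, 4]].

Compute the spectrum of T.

The characteristic polynomial is p(s) = det(sI - T).
Expanding along the first row, p(s) = s^3 - 24s^2 + 180s - 400.
Try s = 4: p(4) = 0, so 4 is a root.
Factor out (s - 4): p(s) = (s - 4)·(s^2 - 20s + 100).
The quadratic factor is (s - 10)^2.
Eigenvalues: 4, 10, 10.

4, 10, 10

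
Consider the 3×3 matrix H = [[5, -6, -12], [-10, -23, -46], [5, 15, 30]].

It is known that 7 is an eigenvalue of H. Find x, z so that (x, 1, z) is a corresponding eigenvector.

-3, 0

We need (H - 7I)v = 0.
H - 7I = [[-2, -6, -12], [-10, -30, -46], [5, 15, 23]].
Row 1: (-2)·x + (-6)·1 + (-12)·z = 0
Row 2: (-10)·x + (-30)·1 + (-46)·z = 0
Row 3: (5)·x + (15)·1 + (23)·z = 0
Solving gives x = -3, z = 0.
Check: H·(-3, 1, 0) = (-21, 7, 0) = 7·(-3, 1, 0).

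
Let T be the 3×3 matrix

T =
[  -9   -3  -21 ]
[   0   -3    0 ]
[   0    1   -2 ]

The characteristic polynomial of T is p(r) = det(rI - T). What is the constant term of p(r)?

p(r) = r^3 + 14r^2 + 51r + 54.
The constant term is 54.

54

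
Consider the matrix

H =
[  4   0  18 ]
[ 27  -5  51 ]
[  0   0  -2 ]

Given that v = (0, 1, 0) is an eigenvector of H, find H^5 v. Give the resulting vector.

(0, -3125, 0)

First find the eigenvalue: Hv = (0, -5, 0) = -5·(0, 1, 0), so λ = -5.
Then H^5 v = λ^5·v = (-5)^5·(0, 1, 0) = -3125·(0, 1, 0) = (0, -3125, 0).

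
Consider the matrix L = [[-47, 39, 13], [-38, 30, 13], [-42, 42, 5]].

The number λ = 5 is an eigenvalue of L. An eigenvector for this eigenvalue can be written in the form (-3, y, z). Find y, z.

We need (L - 5I)v = 0.
L - 5I = [[-52, 39, 13], [-38, 25, 13], [-42, 42, 0]].
Row 1: (-52)·-3 + (39)·y + (13)·z = 0
Row 2: (-38)·-3 + (25)·y + (13)·z = 0
Row 3: (-42)·-3 + (42)·y + (0)·z = 0
Solving gives y = -3, z = -3.
Check: L·(-3, -3, -3) = (-15, -15, -15) = 5·(-3, -3, -3).

-3, -3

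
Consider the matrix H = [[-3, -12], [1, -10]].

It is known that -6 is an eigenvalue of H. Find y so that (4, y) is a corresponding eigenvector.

We need (H + 6I)v = 0.
H + 6I = [[3, -12], [1, -4]].
Row 1: (3)·4 + (-12)·y = 0
Row 2: (1)·4 + (-4)·y = 0
Solving gives y = 1.
Check: H·(4, 1) = (-24, -6) = -6·(4, 1).

1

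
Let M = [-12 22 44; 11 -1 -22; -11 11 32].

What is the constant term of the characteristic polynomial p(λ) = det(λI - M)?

p(0) = det(0·I − M) = det(−M) = (−1)^3·det(M).
det(M) = -100, so p(0) = 100.

100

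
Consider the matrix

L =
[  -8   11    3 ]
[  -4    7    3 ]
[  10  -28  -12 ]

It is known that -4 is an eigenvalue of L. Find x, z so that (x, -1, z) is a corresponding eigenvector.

-2, 1

We need (L + 4I)v = 0.
L + 4I = [[-4, 11, 3], [-4, 11, 3], [10, -28, -8]].
Row 1: (-4)·x + (11)·-1 + (3)·z = 0
Row 2: (-4)·x + (11)·-1 + (3)·z = 0
Row 3: (10)·x + (-28)·-1 + (-8)·z = 0
Solving gives x = -2, z = 1.
Check: L·(-2, -1, 1) = (8, 4, -4) = -4·(-2, -1, 1).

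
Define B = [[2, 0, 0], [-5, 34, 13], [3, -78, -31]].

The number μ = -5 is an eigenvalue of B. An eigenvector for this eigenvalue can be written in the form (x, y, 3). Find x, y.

We need (B + 5I)v = 0.
B + 5I = [[7, 0, 0], [-5, 39, 13], [3, -78, -26]].
Row 1: (7)·x + (0)·y + (0)·3 = 0
Row 2: (-5)·x + (39)·y + (13)·3 = 0
Row 3: (3)·x + (-78)·y + (-26)·3 = 0
Solving gives x = 0, y = -1.
Check: B·(0, -1, 3) = (0, 5, -15) = -5·(0, -1, 3).

0, -1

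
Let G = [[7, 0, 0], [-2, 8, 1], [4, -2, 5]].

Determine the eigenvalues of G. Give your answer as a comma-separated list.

Compute the characteristic polynomial p(λ) = det(λI - G).
Expanding along the first row, p(λ) = λ^3 - 20λ^2 + 133λ - 294.
Since p(6) = 0, λ = 6 is a root.
Factor out (λ - 6): p(λ) = (λ - 6)·(λ^2 - 14λ + 49).
The quadratic factor is (λ - 7)^2.
Eigenvalues: 6, 7, 7.

6, 7, 7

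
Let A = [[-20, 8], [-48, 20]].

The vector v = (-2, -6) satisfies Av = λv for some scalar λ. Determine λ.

Compute Av: A·(-2, -6) = (-8, -24).
Since Av = λv, compare component 1: -8 = λ·-2, so λ = 4.

4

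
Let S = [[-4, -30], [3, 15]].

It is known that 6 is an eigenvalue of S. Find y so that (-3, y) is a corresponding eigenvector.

We need (S - 6I)v = 0.
S - 6I = [[-10, -30], [3, 9]].
Row 1: (-10)·-3 + (-30)·y = 0
Row 2: (3)·-3 + (9)·y = 0
Solving gives y = 1.
Check: S·(-3, 1) = (-18, 6) = 6·(-3, 1).

1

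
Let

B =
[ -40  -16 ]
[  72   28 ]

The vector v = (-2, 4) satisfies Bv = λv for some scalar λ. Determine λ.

-8

Compute Bv: B·(-2, 4) = (16, -32).
Since Bv = λv, compare component 1: 16 = λ·-2, so λ = -8.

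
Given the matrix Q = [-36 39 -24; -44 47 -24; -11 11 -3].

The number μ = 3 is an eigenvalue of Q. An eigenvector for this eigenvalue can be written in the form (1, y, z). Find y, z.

1, 0

We need (Q - 3I)v = 0.
Q - 3I = [[-39, 39, -24], [-44, 44, -24], [-11, 11, -6]].
Row 1: (-39)·1 + (39)·y + (-24)·z = 0
Row 2: (-44)·1 + (44)·y + (-24)·z = 0
Row 3: (-11)·1 + (11)·y + (-6)·z = 0
Solving gives y = 1, z = 0.
Check: Q·(1, 1, 0) = (3, 3, 0) = 3·(1, 1, 0).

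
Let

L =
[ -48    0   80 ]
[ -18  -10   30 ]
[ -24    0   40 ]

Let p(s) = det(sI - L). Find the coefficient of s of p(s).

80

p(s) = s^3 + 18s^2 + 80s.
The coefficient of s is 80.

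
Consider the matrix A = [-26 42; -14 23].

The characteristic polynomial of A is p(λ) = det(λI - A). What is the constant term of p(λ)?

-10

p(λ) = λ^2 + 3λ - 10.
The constant term is -10.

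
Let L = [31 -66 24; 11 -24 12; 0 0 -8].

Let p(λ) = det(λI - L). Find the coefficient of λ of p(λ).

-74

p(λ) = λ^3 + λ^2 - 74λ - 144.
The coefficient of λ is -74.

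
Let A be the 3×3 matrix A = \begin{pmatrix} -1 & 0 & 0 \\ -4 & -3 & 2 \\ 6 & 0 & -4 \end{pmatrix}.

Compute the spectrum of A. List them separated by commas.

-4, -3, -1

Compute the characteristic polynomial p(λ) = det(λI - A).
Cofactor expansion gives p(λ) = λ^3 + 8λ^2 + 19λ + 12.
Try λ = -1: p(-1) = 0, so -1 is a root.
Dividing by (λ + 1) leaves λ^2 + 7λ + 12.
The quadratic factors as (λ + 4)·(λ + 3).
Eigenvalues: -4, -3, -1.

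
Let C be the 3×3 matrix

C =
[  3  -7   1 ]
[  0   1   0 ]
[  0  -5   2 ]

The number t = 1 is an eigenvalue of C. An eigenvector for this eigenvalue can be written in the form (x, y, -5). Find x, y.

We need (C - 1I)v = 0.
C - 1I = [[2, -7, 1], [0, 0, 0], [0, -5, 1]].
Row 1: (2)·x + (-7)·y + (1)·-5 = 0
Row 2: (0)·x + (0)·y + (0)·-5 = 0
Row 3: (0)·x + (-5)·y + (1)·-5 = 0
Solving gives x = -1, y = -1.
Check: C·(-1, -1, -5) = (-1, -1, -5) = 1·(-1, -1, -5).

-1, -1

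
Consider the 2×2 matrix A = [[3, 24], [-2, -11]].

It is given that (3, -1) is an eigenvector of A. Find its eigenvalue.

Compute Av: A·(3, -1) = (-15, 5).
Since Av = λv, compare component 1: -15 = λ·3, so λ = -5.

-5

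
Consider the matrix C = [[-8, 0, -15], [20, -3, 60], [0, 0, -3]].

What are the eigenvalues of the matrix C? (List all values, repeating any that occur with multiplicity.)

Set up det(sI - C) = 0.
Cofactor expansion gives p(s) = s^3 + 14s^2 + 57s + 72.
Rational-root test: s = -3 gives p(-3) = 0.
Dividing by (s + 3) leaves s^2 + 11s + 24.
The quadratic factors as (s + 8)·(s + 3).
Eigenvalues: -8, -3, -3.

-8, -3, -3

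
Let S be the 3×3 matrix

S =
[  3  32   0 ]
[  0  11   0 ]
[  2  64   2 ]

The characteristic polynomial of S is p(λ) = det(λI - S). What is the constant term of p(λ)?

-66

p(λ) = λ^3 - 16λ^2 + 61λ - 66.
The constant term is -66.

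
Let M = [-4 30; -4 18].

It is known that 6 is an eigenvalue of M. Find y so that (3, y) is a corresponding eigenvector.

We need (M - 6I)v = 0.
M - 6I = [[-10, 30], [-4, 12]].
Row 1: (-10)·3 + (30)·y = 0
Row 2: (-4)·3 + (12)·y = 0
Solving gives y = 1.
Check: M·(3, 1) = (18, 6) = 6·(3, 1).

1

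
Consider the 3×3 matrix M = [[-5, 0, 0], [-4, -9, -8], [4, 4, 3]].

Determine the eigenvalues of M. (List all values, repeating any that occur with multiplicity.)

Compute the characteristic polynomial p(s) = det(sI - M).
Expanding the 3×3 determinant: p(s) = s^3 + 11s^2 + 35s + 25.
Rational-root test: s = -1 gives p(-1) = 0.
Dividing by (s + 1) leaves s^2 + 10s + 25.
The quadratic factor is (s + 5)^2.
Eigenvalues: -5, -5, -1.

-5, -5, -1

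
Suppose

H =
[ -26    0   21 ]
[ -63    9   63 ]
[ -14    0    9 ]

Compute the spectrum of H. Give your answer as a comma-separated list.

-12, -5, 9

Compute the characteristic polynomial p(lambda) = det(lambda·I - H).
Expanding along the first row, p(lambda) = lambda^3 + 8·lambda^2 - 93·lambda - 540.
Since p(-5) = 0, lambda = -5 is a root.
Dividing by (lambda + 5) leaves lambda^2 + 3·lambda - 108.
The quadratic factors as (lambda + 12)·(lambda - 9).
Eigenvalues: -12, -5, 9.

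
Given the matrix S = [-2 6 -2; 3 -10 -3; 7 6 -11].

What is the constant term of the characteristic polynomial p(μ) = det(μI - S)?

360

p(0) = det(0·I − S) = det(−S) = (−1)^3·det(S).
det(S) = -360, so p(0) = 360.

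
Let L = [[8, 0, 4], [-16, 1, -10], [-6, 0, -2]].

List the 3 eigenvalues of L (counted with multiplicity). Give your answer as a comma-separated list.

The characteristic polynomial is p(λ) = det(λI - L).
Expanding along the first row, p(λ) = λ^3 - 7λ^2 + 14λ - 8.
Since p(2) = 0, λ = 2 is a root.
Factor out (λ - 2): p(λ) = (λ - 2)·(λ^2 - 5λ + 4).
The quadratic factors as (λ - 1)·(λ - 4).
Eigenvalues: 1, 2, 4.

1, 2, 4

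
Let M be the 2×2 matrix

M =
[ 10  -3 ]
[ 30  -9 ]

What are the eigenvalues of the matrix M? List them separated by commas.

det(M - sI) = (10 - s)(-9 - s) - (-3)·(30) = s^2 - s.
This factors as s·(s - 1) = 0.
Eigenvalues: 0, 1.

0, 1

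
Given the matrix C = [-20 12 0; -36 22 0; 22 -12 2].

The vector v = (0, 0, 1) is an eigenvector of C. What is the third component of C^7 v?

128

First find the eigenvalue: Cv = (0, 0, 2) = 2·(0, 0, 1), so λ = 2.
Then C^7 v = λ^7·v = 2^7·(0, 0, 1) = 128·(0, 0, 1) = (0, 0, 128).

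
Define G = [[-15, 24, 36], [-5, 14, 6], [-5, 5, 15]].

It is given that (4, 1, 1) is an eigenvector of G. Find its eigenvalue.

Compute Gv: G·(4, 1, 1) = (0, 0, 0).
Since Gv = λv, compare component 1: 0 = λ·4, so λ = 0.

0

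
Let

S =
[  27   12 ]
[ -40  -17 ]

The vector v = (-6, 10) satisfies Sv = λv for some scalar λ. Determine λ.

Compute Sv: S·(-6, 10) = (-42, 70).
Since Sv = λv, compare component 1: -42 = λ·-6, so λ = 7.

7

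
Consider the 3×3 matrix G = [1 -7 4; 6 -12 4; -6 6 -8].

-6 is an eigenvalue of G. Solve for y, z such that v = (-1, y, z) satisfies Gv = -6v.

We need (G + 6I)v = 0.
G + 6I = [[7, -7, 4], [6, -6, 4], [-6, 6, -2]].
Row 1: (7)·-1 + (-7)·y + (4)·z = 0
Row 2: (6)·-1 + (-6)·y + (4)·z = 0
Row 3: (-6)·-1 + (6)·y + (-2)·z = 0
Solving gives y = -1, z = 0.
Check: G·(-1, -1, 0) = (6, 6, 0) = -6·(-1, -1, 0).

-1, 0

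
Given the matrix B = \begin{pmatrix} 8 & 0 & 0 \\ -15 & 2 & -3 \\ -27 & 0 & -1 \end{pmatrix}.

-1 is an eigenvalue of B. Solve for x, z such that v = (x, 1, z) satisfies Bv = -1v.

0, 1

We need (B + 1I)v = 0.
B + 1I = [[9, 0, 0], [-15, 3, -3], [-27, 0, 0]].
Row 1: (9)·x + (0)·1 + (0)·z = 0
Row 2: (-15)·x + (3)·1 + (-3)·z = 0
Row 3: (-27)·x + (0)·1 + (0)·z = 0
Solving gives x = 0, z = 1.
Check: B·(0, 1, 1) = (0, -1, -1) = -1·(0, 1, 1).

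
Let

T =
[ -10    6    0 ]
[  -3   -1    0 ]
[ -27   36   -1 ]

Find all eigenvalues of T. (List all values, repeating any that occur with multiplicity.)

-7, -4, -1

Compute the characteristic polynomial p(μ) = det(μI - T).
Cofactor expansion gives p(μ) = μ^3 + 12μ^2 + 39μ + 28.
Rational-root test: μ = -1 gives p(-1) = 0.
Dividing by (μ + 1) leaves μ^2 + 11μ + 28.
The quadratic factors as (μ + 7)·(μ + 4).
Eigenvalues: -7, -4, -1.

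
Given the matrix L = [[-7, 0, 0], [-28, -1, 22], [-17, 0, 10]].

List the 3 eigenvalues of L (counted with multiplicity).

Set up det(lambda·I - L) = 0.
Expanding along the first row, p(lambda) = lambda^3 - 2·lambda^2 - 73·lambda - 70.
Since p(-1) = 0, lambda = -1 is a root.
Dividing by (lambda + 1) leaves lambda^2 - 3·lambda - 70.
The quadratic factors as (lambda + 7)·(lambda - 10).
Eigenvalues: -7, -1, 10.

-7, -1, 10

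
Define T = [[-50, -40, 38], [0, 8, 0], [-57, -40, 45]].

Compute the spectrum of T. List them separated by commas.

Set up det(λI - T) = 0.
Expanding along the first row, p(λ) = λ^3 - 3λ^2 - 124λ + 672.
Since p(7) = 0, λ = 7 is a root.
Dividing by (λ - 7) leaves λ^2 + 4λ - 96.
The quadratic factors as (λ + 12)·(λ - 8).
Eigenvalues: -12, 7, 8.

-12, 7, 8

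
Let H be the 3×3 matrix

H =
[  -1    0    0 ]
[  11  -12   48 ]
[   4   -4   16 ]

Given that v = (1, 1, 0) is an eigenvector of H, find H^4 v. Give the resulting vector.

(1, 1, 0)

First find the eigenvalue: Hv = (-1, -1, 0) = -1·(1, 1, 0), so λ = -1.
Then H^4 v = λ^4·v = (-1)^4·(1, 1, 0) = 1·(1, 1, 0) = (1, 1, 0).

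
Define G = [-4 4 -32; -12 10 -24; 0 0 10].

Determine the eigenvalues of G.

2, 4, 10

The characteristic polynomial is p(r) = det(rI - G).
Expanding the 3×3 determinant: p(r) = r^3 - 16r^2 + 68r - 80.
Try r = 2: p(2) = 0, so 2 is a root.
Dividing by (r - 2) leaves r^2 - 14r + 40.
The quadratic factors as (r - 4)·(r - 10).
Eigenvalues: 2, 4, 10.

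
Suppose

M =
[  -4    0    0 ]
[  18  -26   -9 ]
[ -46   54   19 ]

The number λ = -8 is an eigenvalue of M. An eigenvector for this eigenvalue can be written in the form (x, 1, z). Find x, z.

0, -2

We need (M + 8I)v = 0.
M + 8I = [[4, 0, 0], [18, -18, -9], [-46, 54, 27]].
Row 1: (4)·x + (0)·1 + (0)·z = 0
Row 2: (18)·x + (-18)·1 + (-9)·z = 0
Row 3: (-46)·x + (54)·1 + (27)·z = 0
Solving gives x = 0, z = -2.
Check: M·(0, 1, -2) = (0, -8, 16) = -8·(0, 1, -2).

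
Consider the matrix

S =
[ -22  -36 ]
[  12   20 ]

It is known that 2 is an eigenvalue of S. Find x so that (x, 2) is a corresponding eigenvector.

-3

We need (S - 2I)v = 0.
S - 2I = [[-24, -36], [12, 18]].
Row 1: (-24)·x + (-36)·2 = 0
Row 2: (12)·x + (18)·2 = 0
Solving gives x = -3.
Check: S·(-3, 2) = (-6, 4) = 2·(-3, 2).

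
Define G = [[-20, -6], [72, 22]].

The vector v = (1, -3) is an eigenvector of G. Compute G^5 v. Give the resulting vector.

(-32, 96)

First find the eigenvalue: Gv = (-2, 6) = -2·(1, -3), so λ = -2.
Then G^5 v = λ^5·v = (-2)^5·(1, -3) = -32·(1, -3) = (-32, 96).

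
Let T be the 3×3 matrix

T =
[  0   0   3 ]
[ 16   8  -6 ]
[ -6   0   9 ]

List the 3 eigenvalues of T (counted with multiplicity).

3, 6, 8

Set up det(λI - T) = 0.
Cofactor expansion gives p(λ) = λ^3 - 17λ^2 + 90λ - 144.
Try λ = 3: p(3) = 0, so 3 is a root.
Factor out (λ - 3): p(λ) = (λ - 3)·(λ^2 - 14λ + 48).
The quadratic factors as (λ - 6)·(λ - 8).
Eigenvalues: 3, 6, 8.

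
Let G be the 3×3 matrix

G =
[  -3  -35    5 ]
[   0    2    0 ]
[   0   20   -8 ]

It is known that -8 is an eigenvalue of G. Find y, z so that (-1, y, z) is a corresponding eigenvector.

0, 1

We need (G + 8I)v = 0.
G + 8I = [[5, -35, 5], [0, 10, 0], [0, 20, 0]].
Row 1: (5)·-1 + (-35)·y + (5)·z = 0
Row 2: (0)·-1 + (10)·y + (0)·z = 0
Row 3: (0)·-1 + (20)·y + (0)·z = 0
Solving gives y = 0, z = 1.
Check: G·(-1, 0, 1) = (8, 0, -8) = -8·(-1, 0, 1).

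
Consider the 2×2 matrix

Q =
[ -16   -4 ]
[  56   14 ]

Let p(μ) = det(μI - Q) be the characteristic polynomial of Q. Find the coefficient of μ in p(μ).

The coefficient of μ of det(μI - Q) is −trace(Q).
trace(Q) = (-16) + (14) = -2, so the coefficient is 2.

2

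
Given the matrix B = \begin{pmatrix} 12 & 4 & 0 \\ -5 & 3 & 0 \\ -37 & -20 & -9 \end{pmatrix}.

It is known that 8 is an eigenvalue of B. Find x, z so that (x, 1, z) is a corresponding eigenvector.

-1, 1

We need (B - 8I)v = 0.
B - 8I = [[4, 4, 0], [-5, -5, 0], [-37, -20, -17]].
Row 1: (4)·x + (4)·1 + (0)·z = 0
Row 2: (-5)·x + (-5)·1 + (0)·z = 0
Row 3: (-37)·x + (-20)·1 + (-17)·z = 0
Solving gives x = -1, z = 1.
Check: B·(-1, 1, 1) = (-8, 8, 8) = 8·(-1, 1, 1).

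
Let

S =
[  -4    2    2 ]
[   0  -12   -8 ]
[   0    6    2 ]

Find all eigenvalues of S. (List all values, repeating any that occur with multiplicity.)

-6, -4, -4

The characteristic polynomial is p(r) = det(rI - S).
Expanding along the first row, p(r) = r^3 + 14r^2 + 64r + 96.
Since p(-4) = 0, r = -4 is a root.
Dividing by (r + 4) leaves r^2 + 10r + 24.
The quadratic factors as (r + 6)·(r + 4).
Eigenvalues: -6, -4, -4.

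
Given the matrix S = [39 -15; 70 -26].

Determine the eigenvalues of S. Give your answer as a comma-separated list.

4, 9

det(S - λI) = (39 - λ)(-26 - λ) - (-15)·(70) = λ^2 - 13λ + 36.
This factors as (λ - 4)·(λ - 9) = 0.
Eigenvalues: 4, 9.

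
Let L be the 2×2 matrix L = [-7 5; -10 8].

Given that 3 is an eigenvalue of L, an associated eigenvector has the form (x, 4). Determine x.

2

We need (L - 3I)v = 0.
L - 3I = [[-10, 5], [-10, 5]].
Row 1: (-10)·x + (5)·4 = 0
Row 2: (-10)·x + (5)·4 = 0
Solving gives x = 2.
Check: L·(2, 4) = (6, 12) = 3·(2, 4).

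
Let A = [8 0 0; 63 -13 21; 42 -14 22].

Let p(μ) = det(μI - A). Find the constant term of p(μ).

p(μ) = μ^3 - 17μ^2 + 80μ - 64.
The constant term is -64.

-64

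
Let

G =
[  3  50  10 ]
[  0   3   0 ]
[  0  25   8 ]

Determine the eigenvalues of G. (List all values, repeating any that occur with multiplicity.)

Set up det(λI - G) = 0.
Expanding the 3×3 determinant: p(λ) = λ^3 - 14λ^2 + 57λ - 72.
Rational-root test: λ = 3 gives p(3) = 0.
Dividing by (λ - 3) leaves λ^2 - 11λ + 24.
The quadratic factors as (λ - 3)·(λ - 8).
Eigenvalues: 3, 3, 8.

3, 3, 8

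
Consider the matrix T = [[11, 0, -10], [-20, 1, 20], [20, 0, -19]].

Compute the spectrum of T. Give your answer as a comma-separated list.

-9, 1, 1

Compute the characteristic polynomial p(t) = det(tI - T).
Expanding the 3×3 determinant: p(t) = t^3 + 7t^2 - 17t + 9.
Try t = 1: p(1) = 0, so 1 is a root.
Dividing by (t - 1) leaves t^2 + 8t - 9.
The quadratic factors as (t + 9)·(t - 1).
Eigenvalues: -9, 1, 1.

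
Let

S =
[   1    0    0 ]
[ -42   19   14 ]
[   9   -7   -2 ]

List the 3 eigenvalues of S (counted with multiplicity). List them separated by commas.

1, 5, 12

Set up det(μI - S) = 0.
Expanding along the first row, p(μ) = μ^3 - 18μ^2 + 77μ - 60.
Rational-root test: μ = 5 gives p(5) = 0.
Factor out (μ - 5): p(μ) = (μ - 5)·(μ^2 - 13μ + 12).
The quadratic factors as (μ - 1)·(μ - 12).
Eigenvalues: 1, 5, 12.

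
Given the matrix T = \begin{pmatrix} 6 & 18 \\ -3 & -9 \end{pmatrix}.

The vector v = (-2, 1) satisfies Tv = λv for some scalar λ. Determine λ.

-3

Compute Tv: T·(-2, 1) = (6, -3).
Since Tv = λv, compare component 1: 6 = λ·-2, so λ = -3.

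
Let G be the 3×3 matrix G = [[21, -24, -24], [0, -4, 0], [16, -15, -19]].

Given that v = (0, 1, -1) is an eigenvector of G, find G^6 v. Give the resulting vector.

(0, 4096, -4096)

First find the eigenvalue: Gv = (0, -4, 4) = -4·(0, 1, -1), so λ = -4.
Then G^6 v = λ^6·v = (-4)^6·(0, 1, -1) = 4096·(0, 1, -1) = (0, 4096, -4096).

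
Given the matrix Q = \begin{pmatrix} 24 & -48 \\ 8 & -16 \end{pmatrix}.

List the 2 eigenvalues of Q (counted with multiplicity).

det(Q - λI) = (24 - λ)(-16 - λ) - (-48)·(8) = λ^2 - 8λ.
This factors as λ·(λ - 8) = 0.
Eigenvalues: 0, 8.

0, 8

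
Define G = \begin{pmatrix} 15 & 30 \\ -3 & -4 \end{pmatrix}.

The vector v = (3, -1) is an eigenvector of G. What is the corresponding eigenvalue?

Compute Gv: G·(3, -1) = (15, -5).
Since Gv = λv, compare component 1: 15 = λ·3, so λ = 5.

5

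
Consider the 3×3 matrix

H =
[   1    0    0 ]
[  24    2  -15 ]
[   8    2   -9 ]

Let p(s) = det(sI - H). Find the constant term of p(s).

p(s) = s^3 + 6s^2 + 5s - 12.
The constant term is -12.

-12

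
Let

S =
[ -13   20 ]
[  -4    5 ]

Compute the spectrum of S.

-5, -3

det(S - rI) = (-13 - r)(5 - r) - (20)·(-4) = r^2 + 8r + 15.
This factors as (r + 5)·(r + 3) = 0.
Eigenvalues: -5, -3.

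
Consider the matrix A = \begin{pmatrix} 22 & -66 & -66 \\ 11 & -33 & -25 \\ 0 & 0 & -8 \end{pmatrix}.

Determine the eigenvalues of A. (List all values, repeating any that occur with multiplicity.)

-11, -8, 0

Compute the characteristic polynomial p(s) = det(sI - A).
Cofactor expansion gives p(s) = s^3 + 19s^2 + 88s.
Since p(-11) = 0, s = -11 is a root.
Dividing by (s + 11) leaves s^2 + 8s.
The quadratic factors as (s + 8)·s.
Eigenvalues: -11, -8, 0.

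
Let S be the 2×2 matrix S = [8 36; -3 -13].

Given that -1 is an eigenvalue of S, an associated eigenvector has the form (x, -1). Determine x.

4

We need (S + 1I)v = 0.
S + 1I = [[9, 36], [-3, -12]].
Row 1: (9)·x + (36)·-1 = 0
Row 2: (-3)·x + (-12)·-1 = 0
Solving gives x = 4.
Check: S·(4, -1) = (-4, 1) = -1·(4, -1).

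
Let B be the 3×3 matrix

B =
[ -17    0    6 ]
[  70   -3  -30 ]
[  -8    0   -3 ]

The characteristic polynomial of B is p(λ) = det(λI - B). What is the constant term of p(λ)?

p(λ) = λ^3 + 23λ^2 + 159λ + 297.
The constant term is 297.

297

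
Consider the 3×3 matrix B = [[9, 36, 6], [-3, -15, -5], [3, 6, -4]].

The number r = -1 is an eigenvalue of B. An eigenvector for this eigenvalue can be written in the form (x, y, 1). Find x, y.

We need (B + 1I)v = 0.
B + 1I = [[10, 36, 6], [-3, -14, -5], [3, 6, -3]].
Row 1: (10)·x + (36)·y + (6)·1 = 0
Row 2: (-3)·x + (-14)·y + (-5)·1 = 0
Row 3: (3)·x + (6)·y + (-3)·1 = 0
Solving gives x = 3, y = -1.
Check: B·(3, -1, 1) = (-3, 1, -1) = -1·(3, -1, 1).

3, -1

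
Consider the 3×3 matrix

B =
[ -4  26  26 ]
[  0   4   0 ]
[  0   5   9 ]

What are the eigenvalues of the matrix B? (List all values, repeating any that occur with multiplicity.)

Set up det(μI - B) = 0.
Expanding along the first row, p(μ) = μ^3 - 9μ^2 - 16μ + 144.
Try μ = -4: p(-4) = 0, so -4 is a root.
Factor out (μ + 4): p(μ) = (μ + 4)·(μ^2 - 13μ + 36).
The quadratic factors as (μ - 4)·(μ - 9).
Eigenvalues: -4, 4, 9.

-4, 4, 9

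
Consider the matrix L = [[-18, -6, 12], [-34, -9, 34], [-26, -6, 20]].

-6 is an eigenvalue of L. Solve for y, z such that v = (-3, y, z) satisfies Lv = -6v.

We need (L + 6I)v = 0.
L + 6I = [[-12, -6, 12], [-34, -3, 34], [-26, -6, 26]].
Row 1: (-12)·-3 + (-6)·y + (12)·z = 0
Row 2: (-34)·-3 + (-3)·y + (34)·z = 0
Row 3: (-26)·-3 + (-6)·y + (26)·z = 0
Solving gives y = 0, z = -3.
Check: L·(-3, 0, -3) = (18, 0, 18) = -6·(-3, 0, -3).

0, -3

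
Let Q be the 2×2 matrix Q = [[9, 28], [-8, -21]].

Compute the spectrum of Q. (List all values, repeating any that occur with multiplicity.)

det(Q - λI) = (9 - λ)(-21 - λ) - (28)·(-8) = λ^2 + 12λ + 35.
This factors as (λ + 7)·(λ + 5) = 0.
Eigenvalues: -7, -5.

-7, -5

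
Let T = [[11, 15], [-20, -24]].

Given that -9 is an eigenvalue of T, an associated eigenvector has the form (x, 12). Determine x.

-9

We need (T + 9I)v = 0.
T + 9I = [[20, 15], [-20, -15]].
Row 1: (20)·x + (15)·12 = 0
Row 2: (-20)·x + (-15)·12 = 0
Solving gives x = -9.
Check: T·(-9, 12) = (81, -108) = -9·(-9, 12).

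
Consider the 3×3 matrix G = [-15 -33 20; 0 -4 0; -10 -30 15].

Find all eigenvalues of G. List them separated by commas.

The characteristic polynomial is p(s) = det(sI - G).
Expanding the 3×3 determinant: p(s) = s^3 + 4s^2 - 25s - 100.
Rational-root test: s = 5 gives p(5) = 0.
Dividing by (s - 5) leaves s^2 + 9s + 20.
The quadratic factors as (s + 5)·(s + 4).
Eigenvalues: -5, -4, 5.

-5, -4, 5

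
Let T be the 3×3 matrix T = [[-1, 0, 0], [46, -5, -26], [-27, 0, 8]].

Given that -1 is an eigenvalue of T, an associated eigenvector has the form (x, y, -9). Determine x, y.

We need (T + 1I)v = 0.
T + 1I = [[0, 0, 0], [46, -4, -26], [-27, 0, 9]].
Row 1: (0)·x + (0)·y + (0)·-9 = 0
Row 2: (46)·x + (-4)·y + (-26)·-9 = 0
Row 3: (-27)·x + (0)·y + (9)·-9 = 0
Solving gives x = -3, y = 24.
Check: T·(-3, 24, -9) = (3, -24, 9) = -1·(-3, 24, -9).

-3, 24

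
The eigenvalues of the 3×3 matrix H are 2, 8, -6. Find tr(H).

4

trace(H) is the sum of the eigenvalues: (2) + (8) + (-6) = 4.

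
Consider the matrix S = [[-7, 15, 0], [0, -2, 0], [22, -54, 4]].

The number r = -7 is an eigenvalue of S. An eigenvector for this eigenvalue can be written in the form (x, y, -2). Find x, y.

We need (S + 7I)v = 0.
S + 7I = [[0, 15, 0], [0, 5, 0], [22, -54, 11]].
Row 1: (0)·x + (15)·y + (0)·-2 = 0
Row 2: (0)·x + (5)·y + (0)·-2 = 0
Row 3: (22)·x + (-54)·y + (11)·-2 = 0
Solving gives x = 1, y = 0.
Check: S·(1, 0, -2) = (-7, 0, 14) = -7·(1, 0, -2).

1, 0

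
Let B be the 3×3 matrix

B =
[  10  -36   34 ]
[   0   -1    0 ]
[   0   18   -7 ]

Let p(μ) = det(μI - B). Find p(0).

p(0) = det(0·I − B) = det(−B) = (−1)^3·det(B).
det(B) = 70, so p(0) = -70.

-70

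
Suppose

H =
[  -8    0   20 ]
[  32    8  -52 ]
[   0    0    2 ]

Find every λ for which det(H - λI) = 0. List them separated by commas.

Set up det(μI - H) = 0.
Expanding the 3×3 determinant: p(μ) = μ^3 - 2μ^2 - 64μ + 128.
Rational-root test: μ = 2 gives p(2) = 0.
Factor out (μ - 2): p(μ) = (μ - 2)·(μ^2 - 64).
The quadratic factors as (μ + 8)·(μ - 8).
Eigenvalues: -8, 2, 8.

-8, 2, 8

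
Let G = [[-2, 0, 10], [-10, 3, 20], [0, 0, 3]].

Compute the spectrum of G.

-2, 3, 3

The characteristic polynomial is p(s) = det(sI - G).
Cofactor expansion gives p(s) = s^3 - 4s^2 - 3s + 18.
Try s = -2: p(-2) = 0, so -2 is a root.
Factor out (s + 2): p(s) = (s + 2)·(s^2 - 6s + 9).
The quadratic factor is (s - 3)^2.
Eigenvalues: -2, 3, 3.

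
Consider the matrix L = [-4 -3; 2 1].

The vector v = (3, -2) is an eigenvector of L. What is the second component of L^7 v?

256

First find the eigenvalue: Lv = (-6, 4) = -2·(3, -2), so λ = -2.
Then L^7 v = λ^7·v = (-2)^7·(3, -2) = -128·(3, -2) = (-384, 256).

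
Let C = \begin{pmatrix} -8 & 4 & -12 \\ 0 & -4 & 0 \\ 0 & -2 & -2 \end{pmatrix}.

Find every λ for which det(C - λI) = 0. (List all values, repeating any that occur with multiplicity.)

-8, -4, -2

Compute the characteristic polynomial p(λ) = det(λI - C).
Expanding along the first row, p(λ) = λ^3 + 14λ^2 + 56λ + 64.
Try λ = -4: p(-4) = 0, so -4 is a root.
Dividing by (λ + 4) leaves λ^2 + 10λ + 16.
The quadratic factors as (λ + 8)·(λ + 2).
Eigenvalues: -8, -4, -2.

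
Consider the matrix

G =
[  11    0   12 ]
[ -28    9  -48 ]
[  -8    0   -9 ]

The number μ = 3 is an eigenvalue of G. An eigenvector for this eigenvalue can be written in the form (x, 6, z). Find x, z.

-9, 6

We need (G - 3I)v = 0.
G - 3I = [[8, 0, 12], [-28, 6, -48], [-8, 0, -12]].
Row 1: (8)·x + (0)·6 + (12)·z = 0
Row 2: (-28)·x + (6)·6 + (-48)·z = 0
Row 3: (-8)·x + (0)·6 + (-12)·z = 0
Solving gives x = -9, z = 6.
Check: G·(-9, 6, 6) = (-27, 18, 18) = 3·(-9, 6, 6).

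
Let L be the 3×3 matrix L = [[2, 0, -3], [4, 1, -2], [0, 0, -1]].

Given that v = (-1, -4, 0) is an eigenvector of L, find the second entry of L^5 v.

-128

First find the eigenvalue: Lv = (-2, -8, 0) = 2·(-1, -4, 0), so λ = 2.
Then L^5 v = λ^5·v = 2^5·(-1, -4, 0) = 32·(-1, -4, 0) = (-32, -128, 0).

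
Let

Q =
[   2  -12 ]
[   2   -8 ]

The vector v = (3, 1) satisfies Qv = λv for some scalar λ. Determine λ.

Compute Qv: Q·(3, 1) = (-6, -2).
Since Qv = λv, compare component 1: -6 = λ·3, so λ = -2.

-2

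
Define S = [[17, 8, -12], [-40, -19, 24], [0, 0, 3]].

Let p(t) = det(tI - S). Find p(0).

9

p(0) = det(0·I − S) = det(−S) = (−1)^3·det(S).
det(S) = -9, so p(0) = 9.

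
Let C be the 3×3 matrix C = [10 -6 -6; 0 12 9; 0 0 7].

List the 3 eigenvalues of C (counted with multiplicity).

C is upper triangular, so its eigenvalues are the diagonal entries.
Diagonal: 10, 12, 7.

7, 10, 12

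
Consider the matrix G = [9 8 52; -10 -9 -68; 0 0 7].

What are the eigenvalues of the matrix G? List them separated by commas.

-1, 1, 7

Set up det(μI - G) = 0.
Expanding along the first row, p(μ) = μ^3 - 7μ^2 - μ + 7.
Try μ = 1: p(1) = 0, so 1 is a root.
Dividing by (μ - 1) leaves μ^2 - 6μ - 7.
The quadratic factors as (μ + 1)·(μ - 7).
Eigenvalues: -1, 1, 7.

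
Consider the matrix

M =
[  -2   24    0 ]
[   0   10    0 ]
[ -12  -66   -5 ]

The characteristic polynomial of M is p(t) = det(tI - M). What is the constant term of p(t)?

p(t) = t^3 - 3t^2 - 60t - 100.
The constant term is -100.

-100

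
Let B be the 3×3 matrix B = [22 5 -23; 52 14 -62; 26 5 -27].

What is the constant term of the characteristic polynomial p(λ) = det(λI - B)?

144

p(0) = det(0·I − B) = det(−B) = (−1)^3·det(B).
det(B) = -144, so p(0) = 144.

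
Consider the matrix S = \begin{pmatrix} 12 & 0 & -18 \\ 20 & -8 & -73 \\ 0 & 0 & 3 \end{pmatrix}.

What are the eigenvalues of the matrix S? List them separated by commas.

The characteristic polynomial is p(lambda) = det(lambda·I - S).
Cofactor expansion gives p(lambda) = lambda^3 - 7·lambda^2 - 84·lambda + 288.
Since p(12) = 0, lambda = 12 is a root.
Factor out (lambda - 12): p(lambda) = (lambda - 12)·(lambda^2 + 5·lambda - 24).
The quadratic factors as (lambda + 8)·(lambda - 3).
Eigenvalues: -8, 3, 12.

-8, 3, 12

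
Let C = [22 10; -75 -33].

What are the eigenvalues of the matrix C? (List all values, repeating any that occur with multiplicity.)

det(C - lambda·I) = (22 - lambda)(-33 - lambda) - (10)·(-75) = lambda^2 + 11·lambda + 24.
This factors as (lambda + 8)·(lambda + 3) = 0.
Eigenvalues: -8, -3.

-8, -3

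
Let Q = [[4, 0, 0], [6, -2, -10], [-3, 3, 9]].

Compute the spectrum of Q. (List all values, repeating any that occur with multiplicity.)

3, 4, 4

The characteristic polynomial is p(t) = det(tI - Q).
Expanding along the first row, p(t) = t^3 - 11t^2 + 40t - 48.
Since p(3) = 0, t = 3 is a root.
Dividing by (t - 3) leaves t^2 - 8t + 16.
The quadratic factor is (t - 4)^2.
Eigenvalues: 3, 4, 4.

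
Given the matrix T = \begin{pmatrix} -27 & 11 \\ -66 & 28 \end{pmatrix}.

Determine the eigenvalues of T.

det(T - rI) = (-27 - r)(28 - r) - (11)·(-66) = r^2 - r - 30.
This factors as (r + 5)·(r - 6) = 0.
Eigenvalues: -5, 6.

-5, 6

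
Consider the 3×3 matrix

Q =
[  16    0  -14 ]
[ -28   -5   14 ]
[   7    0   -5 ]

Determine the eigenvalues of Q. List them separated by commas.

-5, 2, 9

Set up det(λI - Q) = 0.
Expanding along the first row, p(λ) = λ^3 - 6λ^2 - 37λ + 90.
Try λ = 9: p(9) = 0, so 9 is a root.
Factor out (λ - 9): p(λ) = (λ - 9)·(λ^2 + 3λ - 10).
The quadratic factors as (λ + 5)·(λ - 2).
Eigenvalues: -5, 2, 9.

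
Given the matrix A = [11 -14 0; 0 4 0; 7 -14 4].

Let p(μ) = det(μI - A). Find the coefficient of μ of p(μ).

p(μ) = μ^3 - 19μ^2 + 104μ - 176.
The coefficient of μ is 104.

104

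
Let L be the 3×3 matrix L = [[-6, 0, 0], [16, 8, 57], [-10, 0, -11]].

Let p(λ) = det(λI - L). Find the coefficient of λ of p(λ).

-70

p(λ) = λ^3 + 9λ^2 - 70λ - 528.
The coefficient of λ is -70.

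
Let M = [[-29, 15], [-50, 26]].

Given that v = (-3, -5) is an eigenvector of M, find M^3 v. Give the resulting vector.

(192, 320)

First find the eigenvalue: Mv = (12, 20) = -4·(-3, -5), so λ = -4.
Then M^3 v = λ^3·v = (-4)^3·(-3, -5) = -64·(-3, -5) = (192, 320).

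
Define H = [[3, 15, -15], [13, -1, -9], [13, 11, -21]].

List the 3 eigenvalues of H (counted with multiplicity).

Compute the characteristic polynomial p(λ) = det(λI - H).
Expanding along the first row, p(λ) = λ^3 + 19λ^2 + 54λ - 360.
Since p(3) = 0, λ = 3 is a root.
Dividing by (λ - 3) leaves λ^2 + 22λ + 120.
The quadratic factors as (λ + 12)·(λ + 10).
Eigenvalues: -12, -10, 3.

-12, -10, 3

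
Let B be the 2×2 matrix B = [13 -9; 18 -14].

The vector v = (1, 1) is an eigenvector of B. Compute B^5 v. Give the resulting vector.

First find the eigenvalue: Bv = (4, 4) = 4·(1, 1), so λ = 4.
Then B^5 v = λ^5·v = 4^5·(1, 1) = 1024·(1, 1) = (1024, 1024).

(1024, 1024)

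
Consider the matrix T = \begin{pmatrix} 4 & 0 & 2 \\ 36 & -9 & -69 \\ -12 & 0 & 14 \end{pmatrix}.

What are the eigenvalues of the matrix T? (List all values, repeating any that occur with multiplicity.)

Compute the characteristic polynomial p(lambda) = det(lambda·I - T).
Expanding the 3×3 determinant: p(lambda) = lambda^3 - 9·lambda^2 - 82·lambda + 720.
Try lambda = -9: p(-9) = 0, so -9 is a root.
Dividing by (lambda + 9) leaves lambda^2 - 18·lambda + 80.
The quadratic factors as (lambda - 8)·(lambda - 10).
Eigenvalues: -9, 8, 10.

-9, 8, 10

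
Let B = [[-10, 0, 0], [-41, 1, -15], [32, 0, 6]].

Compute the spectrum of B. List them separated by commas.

-10, 1, 6

Set up det(lambda·I - B) = 0.
Expanding along the first row, p(lambda) = lambda^3 + 3·lambda^2 - 64·lambda + 60.
Since p(6) = 0, lambda = 6 is a root.
Factor out (lambda - 6): p(lambda) = (lambda - 6)·(lambda^2 + 9·lambda - 10).
The quadratic factors as (lambda + 10)·(lambda - 1).
Eigenvalues: -10, 1, 6.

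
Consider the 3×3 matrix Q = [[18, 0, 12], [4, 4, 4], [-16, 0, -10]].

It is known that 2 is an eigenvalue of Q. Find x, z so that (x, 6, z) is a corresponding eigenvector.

9, -12

We need (Q - 2I)v = 0.
Q - 2I = [[16, 0, 12], [4, 2, 4], [-16, 0, -12]].
Row 1: (16)·x + (0)·6 + (12)·z = 0
Row 2: (4)·x + (2)·6 + (4)·z = 0
Row 3: (-16)·x + (0)·6 + (-12)·z = 0
Solving gives x = 9, z = -12.
Check: Q·(9, 6, -12) = (18, 12, -24) = 2·(9, 6, -12).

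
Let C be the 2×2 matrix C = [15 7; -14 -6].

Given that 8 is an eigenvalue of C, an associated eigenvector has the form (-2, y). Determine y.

We need (C - 8I)v = 0.
C - 8I = [[7, 7], [-14, -14]].
Row 1: (7)·-2 + (7)·y = 0
Row 2: (-14)·-2 + (-14)·y = 0
Solving gives y = 2.
Check: C·(-2, 2) = (-16, 16) = 8·(-2, 2).

2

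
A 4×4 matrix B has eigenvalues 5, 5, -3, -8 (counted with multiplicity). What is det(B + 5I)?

-600

If B has eigenvalues 5, 5, -3, -8, then B + 5I has eigenvalues 10, 10, 2, -3.
det(B + 5I) = (10) · (10) · (2) · (-3) = -600.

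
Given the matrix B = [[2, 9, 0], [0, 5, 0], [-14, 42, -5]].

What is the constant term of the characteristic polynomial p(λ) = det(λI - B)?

50

p(0) = det(0·I − B) = det(−B) = (−1)^3·det(B).
det(B) = -50, so p(0) = 50.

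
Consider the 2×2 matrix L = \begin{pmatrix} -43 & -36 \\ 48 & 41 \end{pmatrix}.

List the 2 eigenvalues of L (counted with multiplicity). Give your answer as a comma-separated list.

-7, 5

det(L - rI) = (-43 - r)(41 - r) - (-36)·(48) = r^2 + 2r - 35.
This factors as (r + 7)·(r - 5) = 0.
Eigenvalues: -7, 5.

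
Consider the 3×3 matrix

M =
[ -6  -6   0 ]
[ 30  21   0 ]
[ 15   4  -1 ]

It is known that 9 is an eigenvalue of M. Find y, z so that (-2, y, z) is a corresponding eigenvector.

5, -1

We need (M - 9I)v = 0.
M - 9I = [[-15, -6, 0], [30, 12, 0], [15, 4, -10]].
Row 1: (-15)·-2 + (-6)·y + (0)·z = 0
Row 2: (30)·-2 + (12)·y + (0)·z = 0
Row 3: (15)·-2 + (4)·y + (-10)·z = 0
Solving gives y = 5, z = -1.
Check: M·(-2, 5, -1) = (-18, 45, -9) = 9·(-2, 5, -1).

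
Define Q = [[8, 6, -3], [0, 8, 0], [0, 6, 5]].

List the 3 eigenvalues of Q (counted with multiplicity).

5, 8, 8

The characteristic polynomial is p(s) = det(sI - Q).
Expanding the 3×3 determinant: p(s) = s^3 - 21s^2 + 144s - 320.
Since p(8) = 0, s = 8 is a root.
Dividing by (s - 8) leaves s^2 - 13s + 40.
The quadratic factors as (s - 5)·(s - 8).
Eigenvalues: 5, 8, 8.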